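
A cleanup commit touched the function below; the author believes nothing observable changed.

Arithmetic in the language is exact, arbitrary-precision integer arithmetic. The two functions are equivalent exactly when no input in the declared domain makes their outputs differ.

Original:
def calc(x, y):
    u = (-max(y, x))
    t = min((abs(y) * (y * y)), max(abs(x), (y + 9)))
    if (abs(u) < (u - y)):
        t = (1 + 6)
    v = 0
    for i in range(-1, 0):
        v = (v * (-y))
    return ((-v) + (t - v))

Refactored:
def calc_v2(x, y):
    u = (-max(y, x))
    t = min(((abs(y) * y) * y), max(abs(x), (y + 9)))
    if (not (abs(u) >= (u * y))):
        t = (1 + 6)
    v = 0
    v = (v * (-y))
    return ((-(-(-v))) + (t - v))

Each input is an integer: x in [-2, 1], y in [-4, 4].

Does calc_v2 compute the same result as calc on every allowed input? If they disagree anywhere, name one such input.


Consider the input x=-2, y=-4.
calc: u = 2; t = 5; (abs(u) < (u - y)) -> true; t = 7; v = 0; [i=-1]; v = 0; return 7
calc_v2: u = 2; t = 5; (not (abs(u) >= (u * y))) -> false; v = 0; v = 0; return 5
7 != 5, so the rewrite changes behavior.
verdict: not equivalent; witness: x=-2, y=-4


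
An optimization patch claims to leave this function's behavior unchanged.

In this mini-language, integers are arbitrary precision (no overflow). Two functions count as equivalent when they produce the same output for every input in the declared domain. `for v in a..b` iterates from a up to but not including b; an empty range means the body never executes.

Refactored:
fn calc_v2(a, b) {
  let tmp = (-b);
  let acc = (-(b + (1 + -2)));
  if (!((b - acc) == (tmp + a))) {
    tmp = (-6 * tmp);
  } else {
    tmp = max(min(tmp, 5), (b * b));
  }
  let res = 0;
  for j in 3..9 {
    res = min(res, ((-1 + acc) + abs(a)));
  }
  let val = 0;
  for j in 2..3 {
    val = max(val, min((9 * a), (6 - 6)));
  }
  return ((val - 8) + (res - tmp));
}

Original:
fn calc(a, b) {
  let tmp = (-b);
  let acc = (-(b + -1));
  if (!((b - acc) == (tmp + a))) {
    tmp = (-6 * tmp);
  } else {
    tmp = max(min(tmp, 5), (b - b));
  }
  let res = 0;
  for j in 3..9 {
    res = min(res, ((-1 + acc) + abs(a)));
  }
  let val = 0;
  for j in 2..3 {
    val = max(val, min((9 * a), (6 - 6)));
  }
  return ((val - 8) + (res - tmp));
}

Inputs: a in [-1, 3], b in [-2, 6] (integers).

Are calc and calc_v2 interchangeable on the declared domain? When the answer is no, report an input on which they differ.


Not equivalent: a=2, b=1 separates them (-8 vs -9).
calc: tmp becomes -1; next acc becomes 0; next (!((b - acc) == (tmp + a))) evaluates to false; next tmp becomes 0; next res becomes 0; next at j=3:; next res becomes 0; next at j=4:; next res becomes 0; next at j=5:; next res becomes 0; next at j=6:; next res becomes 0; next at j=7:; next res becomes 0; next at j=8:; next res becomes 0; next val becomes 0; next at j=2:; next val becomes 0; next final value -8
calc_v2: tmp becomes -1; next acc becomes 0; next (!((b - acc) == (tmp + a))) evaluates to false; next tmp becomes 1; next res becomes 0; next at j=3:; next res becomes 0; next at j=4:; next res becomes 0; next at j=5:; next res becomes 0; next at j=6:; next res becomes 0; next at j=7:; next res becomes 0; next at j=8:; next res becomes 0; next val becomes 0; next at j=2:; next val becomes 0; next final value -9
verdict: not equivalent; witness: a=2, b=1


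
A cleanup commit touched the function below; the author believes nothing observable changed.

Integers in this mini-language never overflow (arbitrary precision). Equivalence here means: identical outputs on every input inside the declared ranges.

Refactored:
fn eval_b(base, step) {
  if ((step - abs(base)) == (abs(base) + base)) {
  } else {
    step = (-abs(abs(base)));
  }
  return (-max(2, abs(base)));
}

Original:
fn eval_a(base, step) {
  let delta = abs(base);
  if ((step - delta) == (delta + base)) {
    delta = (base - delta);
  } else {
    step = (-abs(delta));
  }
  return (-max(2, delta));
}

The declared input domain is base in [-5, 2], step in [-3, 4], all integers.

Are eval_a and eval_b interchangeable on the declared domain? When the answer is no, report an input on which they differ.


At base=-4, step=4: eval_a gives -2, eval_b gives -4.
verdict: not equivalent; witness: base=-4, step=4


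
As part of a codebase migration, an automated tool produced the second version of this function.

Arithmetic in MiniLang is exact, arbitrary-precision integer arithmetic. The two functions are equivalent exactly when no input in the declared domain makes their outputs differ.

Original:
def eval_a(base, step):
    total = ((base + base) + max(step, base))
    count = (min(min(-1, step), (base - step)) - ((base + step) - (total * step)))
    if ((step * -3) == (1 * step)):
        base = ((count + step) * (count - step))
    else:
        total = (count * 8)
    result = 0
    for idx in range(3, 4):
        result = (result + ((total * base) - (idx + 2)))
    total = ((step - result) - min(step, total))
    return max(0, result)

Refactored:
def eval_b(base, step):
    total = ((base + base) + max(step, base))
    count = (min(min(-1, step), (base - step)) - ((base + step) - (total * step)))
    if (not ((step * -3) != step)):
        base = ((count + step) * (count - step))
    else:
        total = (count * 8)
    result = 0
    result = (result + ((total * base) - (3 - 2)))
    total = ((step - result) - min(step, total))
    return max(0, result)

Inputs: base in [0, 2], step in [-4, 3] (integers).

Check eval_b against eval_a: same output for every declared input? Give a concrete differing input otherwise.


Run the pair on base=1, step=0.
eval_a: total=3, then count=-2, then ((step * -3) == (1 * step)) is true, then base=4, then result=0, then (idx=3), then result=7, then total=-7, then returns 7
eval_b: total=3, then count=-2, then (not ((step * -3) != step)) is true, then base=4, then result=0, then result=11, then total=-11, then returns 11
7 against 11: the behavior changed.
verdict: not equivalent; witness: base=1, step=0


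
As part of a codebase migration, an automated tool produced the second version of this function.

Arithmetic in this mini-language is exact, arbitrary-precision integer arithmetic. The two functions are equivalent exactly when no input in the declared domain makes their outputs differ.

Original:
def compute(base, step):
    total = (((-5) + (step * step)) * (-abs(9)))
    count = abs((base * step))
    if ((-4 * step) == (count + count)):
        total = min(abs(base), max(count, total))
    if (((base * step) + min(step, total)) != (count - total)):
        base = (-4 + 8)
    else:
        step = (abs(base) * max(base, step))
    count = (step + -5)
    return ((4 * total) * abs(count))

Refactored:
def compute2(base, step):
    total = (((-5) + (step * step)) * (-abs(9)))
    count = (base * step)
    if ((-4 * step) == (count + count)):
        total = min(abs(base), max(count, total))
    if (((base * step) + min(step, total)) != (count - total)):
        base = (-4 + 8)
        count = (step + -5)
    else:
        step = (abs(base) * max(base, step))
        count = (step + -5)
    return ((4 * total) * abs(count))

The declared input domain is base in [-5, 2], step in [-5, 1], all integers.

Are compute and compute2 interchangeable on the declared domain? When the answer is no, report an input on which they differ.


Not equivalent: base=-2, step=1 separates them (576 vs 32).
compute: total := 36 | count := 2 | ((-4 * step) == (count + count)): false | (((base * step) + min(step, total)) != (count - total)): true | base := 4 | count := -4 | result 576
compute2: total := 36 | count := -2 | ((-4 * step) == (count + count)): true | total := 2 | (((base * step) + min(step, total)) != (count - total)): true | base := 4 | count := -4 | result 32
verdict: not equivalent; witness: base=-2, step=1


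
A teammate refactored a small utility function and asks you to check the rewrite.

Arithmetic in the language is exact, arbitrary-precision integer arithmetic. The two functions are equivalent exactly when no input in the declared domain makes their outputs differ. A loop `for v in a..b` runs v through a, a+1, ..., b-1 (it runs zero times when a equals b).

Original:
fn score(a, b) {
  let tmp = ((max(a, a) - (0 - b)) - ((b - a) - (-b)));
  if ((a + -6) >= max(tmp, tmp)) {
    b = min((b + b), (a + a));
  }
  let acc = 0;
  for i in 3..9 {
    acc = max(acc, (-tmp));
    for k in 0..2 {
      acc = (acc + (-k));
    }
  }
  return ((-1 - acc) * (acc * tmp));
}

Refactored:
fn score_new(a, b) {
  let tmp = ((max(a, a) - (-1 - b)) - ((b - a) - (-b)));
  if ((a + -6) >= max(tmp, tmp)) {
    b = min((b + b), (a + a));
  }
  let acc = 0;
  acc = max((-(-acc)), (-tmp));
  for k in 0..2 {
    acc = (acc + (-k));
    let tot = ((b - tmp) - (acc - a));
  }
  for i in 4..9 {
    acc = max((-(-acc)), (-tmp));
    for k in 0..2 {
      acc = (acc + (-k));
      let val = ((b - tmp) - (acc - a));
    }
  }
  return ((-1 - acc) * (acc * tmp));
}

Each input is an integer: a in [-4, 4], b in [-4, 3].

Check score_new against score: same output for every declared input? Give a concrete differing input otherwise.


Consider the input a=-4, b=-4.
score: tmp := -4 | ((a + -6) >= max(tmp, tmp)): false | acc := 0 | iter i=3: | acc := 4 | iter k=0: | acc := 4 | iter k=1: | acc := 3 | iter i=4: | acc := 4 | iter k=0: | acc := 4 | iter k=1: | acc := 3 | iter i=5: | acc := 4 | iter k=0: | acc := 4 | iter k=1: | acc := 3 | iter i=6: | acc := 4 | iter k=0: | acc := 4 | iter k=1: | acc := 3 | iter i=7: | acc := 4 | iter k=0: | acc := 4 | iter k=1: | acc := 3 | iter i=8: | acc := 4 | iter k=0: | acc := 4 | iter k=1: | acc := 3 | result 48
score_new: tmp := -3 | ((a + -6) >= max(tmp, tmp)): false | acc := 0 | acc := 3 | iter k=0: | acc := 3 | tot := -8 | iter k=1: | acc := 2 | tot := -7 | iter i=4: | acc := 3 | iter k=0: | acc := 3 | val := -8 | iter k=1: | acc := 2 | val := -7 | iter i=5: | acc := 3 | iter k=0: | acc := 3 | val := -8 | iter k=1: | acc := 2 | val := -7 | iter i=6: | acc := 3 | iter k=0: | acc := 3 | val := -8 | iter k=1: | acc := 2 | val := -7 | iter i=7: | acc := 3 | iter k=0: | acc := 3 | val := -8 | iter k=1: | acc := 2 | val := -7 | iter i=8: | acc := 3 | iter k=0: | acc := 3 | val := -8 | iter k=1: | acc := 2 | val := -7 | result 18
48 != 18, so the rewrite changes behavior.
verdict: not equivalent; witness: a=-4, b=-4


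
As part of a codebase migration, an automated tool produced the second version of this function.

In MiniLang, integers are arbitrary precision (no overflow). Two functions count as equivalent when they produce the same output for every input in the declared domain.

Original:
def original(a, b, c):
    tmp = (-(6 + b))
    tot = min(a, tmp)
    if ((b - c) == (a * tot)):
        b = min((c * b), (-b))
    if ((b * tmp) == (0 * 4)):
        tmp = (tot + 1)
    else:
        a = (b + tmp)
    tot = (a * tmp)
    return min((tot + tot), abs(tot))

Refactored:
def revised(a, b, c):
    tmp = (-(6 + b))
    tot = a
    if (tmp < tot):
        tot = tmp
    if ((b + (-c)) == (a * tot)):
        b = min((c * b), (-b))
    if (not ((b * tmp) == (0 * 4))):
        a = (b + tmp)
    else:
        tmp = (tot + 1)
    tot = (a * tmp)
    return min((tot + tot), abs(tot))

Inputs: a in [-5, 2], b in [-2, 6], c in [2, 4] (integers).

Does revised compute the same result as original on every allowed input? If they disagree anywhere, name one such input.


Side by side, the visible changes include: boolean connective usage differs; min/max/abs usage differs; arithmetic usage differs; statement counts differ; branching structure differs; comparison usage differs.
One worked example (a=1, b=2, c=2) — original: tmp := -8 | tot := -8 | ((b - c) == (a * tot)): false | ((b * tmp) == (0 * 4)): false | a := -6 | tot := 48 | result 48; revised: tmp := -8 | tot := 1 | (tmp < tot): true | tot := -8 | ((b + (-c)) == (a * tot)): false | (not ((b * tmp) == (0 * 4))): true | a := -6 | tot := 48 | result 48; agreement on 48.
Every one of the 216 inputs gives matching results.
verdict: equivalent


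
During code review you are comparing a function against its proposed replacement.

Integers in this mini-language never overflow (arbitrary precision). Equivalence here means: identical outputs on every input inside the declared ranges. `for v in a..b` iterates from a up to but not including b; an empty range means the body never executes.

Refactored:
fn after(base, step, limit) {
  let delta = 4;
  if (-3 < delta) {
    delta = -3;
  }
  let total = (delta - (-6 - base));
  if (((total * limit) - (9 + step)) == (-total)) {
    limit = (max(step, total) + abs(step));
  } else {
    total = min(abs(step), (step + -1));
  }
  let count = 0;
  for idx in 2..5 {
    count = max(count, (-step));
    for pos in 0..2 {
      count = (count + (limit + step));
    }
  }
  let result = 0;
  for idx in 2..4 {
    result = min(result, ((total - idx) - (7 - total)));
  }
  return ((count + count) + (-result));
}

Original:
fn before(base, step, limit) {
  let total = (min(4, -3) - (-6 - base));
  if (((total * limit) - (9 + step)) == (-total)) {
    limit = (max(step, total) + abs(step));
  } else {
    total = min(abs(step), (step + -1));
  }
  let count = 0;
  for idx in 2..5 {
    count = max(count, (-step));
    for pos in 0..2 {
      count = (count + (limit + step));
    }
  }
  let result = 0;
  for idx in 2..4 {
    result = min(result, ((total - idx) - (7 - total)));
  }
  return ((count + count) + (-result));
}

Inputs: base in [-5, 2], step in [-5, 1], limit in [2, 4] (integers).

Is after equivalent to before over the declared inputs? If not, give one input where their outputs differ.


Although statement counts differ; and branching structure differs; and min/max/abs usage differs; and comparison usage differs; and constant usage differs; and local variable names differ, 168/168 inputs agree.
verdict: equivalent


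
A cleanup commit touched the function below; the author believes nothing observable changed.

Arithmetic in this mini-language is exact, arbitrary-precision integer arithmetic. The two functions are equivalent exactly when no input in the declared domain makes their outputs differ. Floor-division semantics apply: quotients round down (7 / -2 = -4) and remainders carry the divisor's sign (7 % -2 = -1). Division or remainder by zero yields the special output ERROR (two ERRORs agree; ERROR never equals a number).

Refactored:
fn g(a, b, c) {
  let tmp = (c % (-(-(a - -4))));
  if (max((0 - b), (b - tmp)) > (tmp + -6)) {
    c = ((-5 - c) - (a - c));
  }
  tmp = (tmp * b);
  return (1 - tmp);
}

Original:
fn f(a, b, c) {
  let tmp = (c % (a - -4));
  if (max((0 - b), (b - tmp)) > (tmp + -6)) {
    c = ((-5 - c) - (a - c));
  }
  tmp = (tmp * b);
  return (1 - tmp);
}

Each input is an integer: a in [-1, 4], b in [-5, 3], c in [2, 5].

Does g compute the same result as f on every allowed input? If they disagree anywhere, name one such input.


Comparing the listings, the differences include: same computation, different form.
Spot check at a=3, b=2, c=5 — f: tmp becomes 5; next (max((0 - b), (b - tmp)) > (tmp + -6)) evaluates to false; next tmp becomes 10; next final value -9. g: tmp becomes 5; next (max((0 - b), (b - tmp)) > (tmp + -6)) evaluates to false; next tmp becomes 10; next final value -9. Both give -9.
Checked all 216 inputs in the declared domain: the outputs agree on every one.
verdict: equivalent


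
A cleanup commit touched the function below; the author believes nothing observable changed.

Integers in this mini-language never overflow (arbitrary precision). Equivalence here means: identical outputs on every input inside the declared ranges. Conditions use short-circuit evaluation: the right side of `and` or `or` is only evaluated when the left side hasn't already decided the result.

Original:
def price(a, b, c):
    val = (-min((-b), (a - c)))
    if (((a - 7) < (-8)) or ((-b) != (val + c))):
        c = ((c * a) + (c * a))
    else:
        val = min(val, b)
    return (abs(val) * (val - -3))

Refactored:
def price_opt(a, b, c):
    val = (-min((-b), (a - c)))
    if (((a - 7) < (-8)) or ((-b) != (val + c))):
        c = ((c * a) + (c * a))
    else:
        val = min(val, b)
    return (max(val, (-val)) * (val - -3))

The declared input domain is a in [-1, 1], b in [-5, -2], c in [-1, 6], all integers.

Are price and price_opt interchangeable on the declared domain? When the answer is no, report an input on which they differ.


Comparing the listings, the differences include: min/max/abs usage differs.
As a probe, take a=-1, b=-3, c=5: price runs val=6, then (((a - 7) < (-8)) or ((-b) != (val + c))) is true, then c=-10, then returns 54; price_opt runs val=6, then (((a - 7) < (-8)) or ((-b) != (val + c))) is true, then c=-10, then returns 54; both end at 54.
Checked all 96 inputs in the declared domain: the outputs agree on every one.
verdict: equivalent


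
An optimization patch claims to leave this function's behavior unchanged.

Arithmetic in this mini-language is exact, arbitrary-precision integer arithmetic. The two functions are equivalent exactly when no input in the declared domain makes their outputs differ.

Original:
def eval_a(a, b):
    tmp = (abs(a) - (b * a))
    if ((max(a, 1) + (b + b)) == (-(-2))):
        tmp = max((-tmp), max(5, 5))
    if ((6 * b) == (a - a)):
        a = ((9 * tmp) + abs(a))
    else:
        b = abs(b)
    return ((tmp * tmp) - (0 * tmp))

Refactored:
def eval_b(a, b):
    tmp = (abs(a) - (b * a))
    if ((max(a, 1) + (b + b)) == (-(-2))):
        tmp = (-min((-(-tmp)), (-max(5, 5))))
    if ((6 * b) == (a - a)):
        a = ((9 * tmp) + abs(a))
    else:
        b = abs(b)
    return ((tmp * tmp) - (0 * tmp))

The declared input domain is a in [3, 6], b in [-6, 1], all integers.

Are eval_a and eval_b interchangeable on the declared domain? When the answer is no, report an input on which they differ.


Equivalent — the differences include min/max/abs usage differs, yet no declared input distinguishes the two.
One worked example (a=5, b=-2) — eval_a: tmp = 15; ((max(a, 1) + (b + b)) == (-(-2))) -> false; ((6 * b) == (a - a)) -> false; b = 2; return 225; eval_b: tmp = 15; ((max(a, 1) + (b + b)) == (-(-2))) -> false; ((6 * b) == (a - a)) -> false; b = 2; return 225; agreement on 225.
An exhaustive pass over the 32 declared inputs shows identical outputs.
verdict: equivalent


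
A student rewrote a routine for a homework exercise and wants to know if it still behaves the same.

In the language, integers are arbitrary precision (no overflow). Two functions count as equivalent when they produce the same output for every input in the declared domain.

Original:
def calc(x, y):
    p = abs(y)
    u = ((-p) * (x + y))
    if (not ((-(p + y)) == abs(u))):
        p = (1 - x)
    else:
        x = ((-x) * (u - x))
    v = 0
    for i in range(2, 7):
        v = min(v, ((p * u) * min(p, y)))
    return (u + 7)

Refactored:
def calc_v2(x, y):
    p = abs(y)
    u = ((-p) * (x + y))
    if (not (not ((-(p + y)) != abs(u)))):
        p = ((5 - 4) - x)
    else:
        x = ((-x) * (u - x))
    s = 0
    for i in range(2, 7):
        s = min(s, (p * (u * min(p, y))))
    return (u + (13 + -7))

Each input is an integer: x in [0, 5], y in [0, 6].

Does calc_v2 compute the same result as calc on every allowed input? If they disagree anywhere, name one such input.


Run the pair on x=0, y=0.
calc: p := 0 | u := 0 | (not ((-(p + y)) == abs(u))): false | x := 0 | v := 0 | iter i=2: | v := 0 | iter i=3: | v := 0 | iter i=4: | v := 0 | iter i=5: | v := 0 | iter i=6: | v := 0 | result 7
calc_v2: p := 0 | u := 0 | (not (not ((-(p + y)) != abs(u)))): false | x := 0 | s := 0 | iter i=2: | s := 0 | iter i=3: | s := 0 | iter i=4: | s := 0 | iter i=5: | s := 0 | iter i=6: | s := 0 | result 6
7 vs 6 — the two versions disagree here.
verdict: not equivalent; witness: x=0, y=0


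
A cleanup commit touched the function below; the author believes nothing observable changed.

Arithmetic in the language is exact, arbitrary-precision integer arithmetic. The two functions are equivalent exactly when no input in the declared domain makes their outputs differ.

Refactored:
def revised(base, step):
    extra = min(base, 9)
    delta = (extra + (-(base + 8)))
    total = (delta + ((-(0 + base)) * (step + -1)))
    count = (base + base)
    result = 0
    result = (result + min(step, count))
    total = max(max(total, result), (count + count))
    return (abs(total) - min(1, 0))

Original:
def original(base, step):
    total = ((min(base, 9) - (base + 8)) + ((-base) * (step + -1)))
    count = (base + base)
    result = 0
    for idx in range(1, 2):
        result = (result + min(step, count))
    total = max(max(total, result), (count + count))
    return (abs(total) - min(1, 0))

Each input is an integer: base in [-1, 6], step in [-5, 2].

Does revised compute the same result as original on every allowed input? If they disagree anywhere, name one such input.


The two are interchangeable: arithmetic usage differs, statement counts differ, local variable names differ, constant usage differs, loop structure differs, and every declared input agrees.
One worked example (base=5, step=2) — original: total=-13, then count=10, then result=0, then (idx=1), then result=2, then total=20, then returns 20; revised: extra=5, then delta=-8, then total=-13, then count=10, then result=0, then result=2, then total=20, then returns 20; agreement on 20.
Every one of the 64 inputs gives matching results.
verdict: equivalent


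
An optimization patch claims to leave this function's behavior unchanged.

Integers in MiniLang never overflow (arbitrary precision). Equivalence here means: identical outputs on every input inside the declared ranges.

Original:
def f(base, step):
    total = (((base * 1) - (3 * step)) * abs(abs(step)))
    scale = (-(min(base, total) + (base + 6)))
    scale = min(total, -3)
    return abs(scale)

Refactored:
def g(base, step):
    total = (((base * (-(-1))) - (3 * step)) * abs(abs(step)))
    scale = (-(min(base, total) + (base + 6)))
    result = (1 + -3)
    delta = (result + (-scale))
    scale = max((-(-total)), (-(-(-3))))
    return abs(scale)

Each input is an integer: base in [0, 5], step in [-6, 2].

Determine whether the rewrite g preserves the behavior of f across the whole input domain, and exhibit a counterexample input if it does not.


The rewrite breaks on base=0, step=-6, where the results are 3 and 108.
f: total := 108 | scale := -6 | scale := -3 | result 3
g: total := 108 | scale := -6 | result := -2 | delta := 4 | scale := 108 | result 108
verdict: not equivalent; witness: base=0, step=-6


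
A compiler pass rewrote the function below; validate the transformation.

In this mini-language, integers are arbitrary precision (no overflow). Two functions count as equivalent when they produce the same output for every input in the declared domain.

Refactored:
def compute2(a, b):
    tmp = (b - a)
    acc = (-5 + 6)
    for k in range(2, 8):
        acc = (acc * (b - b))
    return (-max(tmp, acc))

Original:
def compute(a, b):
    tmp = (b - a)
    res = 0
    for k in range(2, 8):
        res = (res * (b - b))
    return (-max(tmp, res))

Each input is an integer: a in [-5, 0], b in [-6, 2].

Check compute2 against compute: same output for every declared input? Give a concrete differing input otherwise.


One difference looks behavioral, but it never changes the outcome for any declared input.
One worked example (a=0, b=-2) — compute: tmp = -2; res = 0; [k=2]; res = 0; [k=3]; res = 0; [k=4]; res = 0; [k=5]; res = 0; [k=6]; res = 0; [k=7]; res = 0; return 0; compute2: tmp = -2; acc = 1; [k=2]; acc = 0; [k=3]; acc = 0; [k=4]; acc = 0; [k=5]; acc = 0; [k=6]; acc = 0; [k=7]; acc = 0; return 0; agreement on 0.
Checked all 54 inputs in the declared domain: the outputs agree on every one.
verdict: equivalent


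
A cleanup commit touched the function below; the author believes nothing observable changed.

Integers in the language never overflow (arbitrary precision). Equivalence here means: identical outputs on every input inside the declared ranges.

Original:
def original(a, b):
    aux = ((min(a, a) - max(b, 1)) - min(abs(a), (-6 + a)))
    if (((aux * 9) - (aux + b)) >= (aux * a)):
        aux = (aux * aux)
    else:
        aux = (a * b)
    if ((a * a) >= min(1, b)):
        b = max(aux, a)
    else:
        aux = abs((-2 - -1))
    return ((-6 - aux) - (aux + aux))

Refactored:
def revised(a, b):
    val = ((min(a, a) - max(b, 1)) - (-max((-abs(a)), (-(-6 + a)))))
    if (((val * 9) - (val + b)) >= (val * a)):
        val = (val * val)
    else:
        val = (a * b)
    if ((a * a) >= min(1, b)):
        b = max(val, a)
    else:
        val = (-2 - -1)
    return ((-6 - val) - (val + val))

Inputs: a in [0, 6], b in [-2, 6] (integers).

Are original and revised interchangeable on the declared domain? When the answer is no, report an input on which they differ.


Consider the input a=0, b=1.
original: aux becomes 5; next (((aux * 9) - (aux + b)) >= (aux * a)) evaluates to true; next aux becomes 25; next ((a * a) >= min(1, b)) evaluates to false; next aux becomes 1; next final value -9
revised: val becomes 5; next (((val * 9) - (val + b)) >= (val * a)) evaluates to true; next val becomes 25; next ((a * a) >= min(1, b)) evaluates to false; next val becomes -1; next final value -3
-9 against -3: the behavior changed.
verdict: not equivalent; witness: a=0, b=1


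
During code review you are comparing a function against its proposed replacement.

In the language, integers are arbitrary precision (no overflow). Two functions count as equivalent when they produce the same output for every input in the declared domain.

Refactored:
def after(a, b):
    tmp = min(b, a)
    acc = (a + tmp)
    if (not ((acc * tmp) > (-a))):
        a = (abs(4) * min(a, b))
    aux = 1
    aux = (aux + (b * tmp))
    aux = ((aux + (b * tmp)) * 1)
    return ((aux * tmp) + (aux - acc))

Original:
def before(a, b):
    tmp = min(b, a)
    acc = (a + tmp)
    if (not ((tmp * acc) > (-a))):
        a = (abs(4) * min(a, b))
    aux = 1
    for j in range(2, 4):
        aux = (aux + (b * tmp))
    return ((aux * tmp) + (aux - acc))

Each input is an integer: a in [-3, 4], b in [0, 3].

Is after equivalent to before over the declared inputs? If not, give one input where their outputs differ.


Equivalent — the differences include loop structure differs, plus arithmetic usage differs, plus local variable names differ, plus constant usage differs, yet no declared input distinguishes the two.
Tracing a=1, b=3: before: tmp becomes 1; next acc becomes 2; next (not ((tmp * acc) > (-a))) evaluates to false; next aux becomes 1; next at j=2:; next aux becomes 4; next at j=3:; next aux becomes 7; next final value 12 | after: tmp becomes 1; next acc becomes 2; next (not ((acc * tmp) > (-a))) evaluates to false; next aux becomes 1; next aux becomes 4; next aux becomes 7; next final value 12 — matching result 12.
Across all 32 domain points the two functions coincide.
verdict: equivalent


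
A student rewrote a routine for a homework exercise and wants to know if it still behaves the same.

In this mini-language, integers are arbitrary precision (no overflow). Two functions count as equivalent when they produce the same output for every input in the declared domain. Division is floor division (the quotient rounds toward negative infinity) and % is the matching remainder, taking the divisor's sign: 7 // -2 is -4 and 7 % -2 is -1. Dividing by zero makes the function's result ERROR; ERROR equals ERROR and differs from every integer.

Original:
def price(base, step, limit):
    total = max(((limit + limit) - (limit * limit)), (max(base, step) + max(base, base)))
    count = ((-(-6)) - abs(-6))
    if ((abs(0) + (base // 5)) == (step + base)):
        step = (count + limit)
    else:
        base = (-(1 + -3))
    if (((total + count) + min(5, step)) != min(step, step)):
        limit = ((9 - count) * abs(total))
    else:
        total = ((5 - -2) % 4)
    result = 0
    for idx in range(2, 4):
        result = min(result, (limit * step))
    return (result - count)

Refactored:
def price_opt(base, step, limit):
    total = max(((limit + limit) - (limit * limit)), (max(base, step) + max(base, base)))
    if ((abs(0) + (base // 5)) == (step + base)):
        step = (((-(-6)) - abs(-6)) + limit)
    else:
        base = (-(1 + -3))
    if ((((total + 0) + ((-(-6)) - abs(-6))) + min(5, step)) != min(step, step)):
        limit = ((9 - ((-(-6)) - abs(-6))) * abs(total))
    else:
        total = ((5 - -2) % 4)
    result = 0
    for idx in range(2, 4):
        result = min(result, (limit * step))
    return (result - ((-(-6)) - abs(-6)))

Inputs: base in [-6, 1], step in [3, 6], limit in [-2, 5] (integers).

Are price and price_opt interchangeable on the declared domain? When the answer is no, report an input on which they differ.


Behavior is preserved: although arithmetic usage differs; and local variable names differ; and min/max/abs usage differs; and constant usage differs; and statement counts differ, the outputs never diverge.
Tracing base=0, step=5, limit=0: price: total=5, then count=0, then ((abs(0) + (base // 5)) == (step + base)) is false, then base=2, then (((total + count) + min(5, step)) != min(step, step)) is true, then limit=45, then result=0, then (idx=2), then result=0, then (idx=3), then result=0, then returns 0 | price_opt: total=5, then ((abs(0) + (base // 5)) == (step + base)) is false, then base=2, then ((((total + 0) + ((-(-6)) - abs(-6))) + min(5, step)) != min(step, step)) is true, then limit=45, then result=0, then (idx=2), then result=0, then (idx=3), then result=0, then returns 0 — matching result 0.
Every one of the 256 inputs gives matching results.
verdict: equivalent


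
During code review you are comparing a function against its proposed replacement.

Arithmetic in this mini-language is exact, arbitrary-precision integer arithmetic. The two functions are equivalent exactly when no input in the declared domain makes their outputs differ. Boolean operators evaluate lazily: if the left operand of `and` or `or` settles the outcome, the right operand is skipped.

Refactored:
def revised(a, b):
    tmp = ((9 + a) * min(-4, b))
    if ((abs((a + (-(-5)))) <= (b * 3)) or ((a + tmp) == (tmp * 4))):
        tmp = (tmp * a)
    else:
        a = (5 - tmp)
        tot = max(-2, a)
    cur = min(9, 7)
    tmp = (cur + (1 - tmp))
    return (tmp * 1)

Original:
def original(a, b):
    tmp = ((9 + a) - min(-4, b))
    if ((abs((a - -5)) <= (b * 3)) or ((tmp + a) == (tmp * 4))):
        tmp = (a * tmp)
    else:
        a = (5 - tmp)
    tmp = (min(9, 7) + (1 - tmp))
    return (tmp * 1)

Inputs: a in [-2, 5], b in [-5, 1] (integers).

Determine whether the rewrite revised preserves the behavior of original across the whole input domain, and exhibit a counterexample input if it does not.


These are not equivalent — on a=-2, b=-5 the outputs split (-4 vs 43).
original: tmp := 12 | ((abs((a - -5)) <= (b * 3)) or ((tmp + a) == (tmp * 4))): false | a := -7 | tmp := -4 | result -4
revised: tmp := -35 | ((abs((a + (-(-5)))) <= (b * 3)) or ((a + tmp) == (tmp * 4))): false | a := 40 | tot := 40 | cur := 7 | tmp := 43 | result 43
verdict: not equivalent; witness: a=-2, b=-5


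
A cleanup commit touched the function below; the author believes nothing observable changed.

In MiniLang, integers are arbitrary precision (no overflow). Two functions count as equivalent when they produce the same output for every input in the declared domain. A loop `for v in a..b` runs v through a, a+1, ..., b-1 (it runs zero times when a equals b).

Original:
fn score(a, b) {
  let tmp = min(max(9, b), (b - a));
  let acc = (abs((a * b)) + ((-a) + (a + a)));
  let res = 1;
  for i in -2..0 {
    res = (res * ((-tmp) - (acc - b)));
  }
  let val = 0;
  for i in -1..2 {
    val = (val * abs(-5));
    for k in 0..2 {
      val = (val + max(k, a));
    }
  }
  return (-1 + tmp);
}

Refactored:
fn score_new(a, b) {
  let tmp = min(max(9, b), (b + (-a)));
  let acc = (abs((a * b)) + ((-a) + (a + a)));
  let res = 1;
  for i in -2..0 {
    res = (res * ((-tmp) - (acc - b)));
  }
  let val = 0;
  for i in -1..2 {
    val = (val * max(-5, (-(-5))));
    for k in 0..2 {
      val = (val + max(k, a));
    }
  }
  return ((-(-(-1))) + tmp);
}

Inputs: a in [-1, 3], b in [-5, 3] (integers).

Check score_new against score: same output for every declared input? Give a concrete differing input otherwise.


Changes here: constant usage differs; min/max/abs usage differs; arithmetic usage differs; the full 45-point sweep finds no disagreement.
verdict: equivalent


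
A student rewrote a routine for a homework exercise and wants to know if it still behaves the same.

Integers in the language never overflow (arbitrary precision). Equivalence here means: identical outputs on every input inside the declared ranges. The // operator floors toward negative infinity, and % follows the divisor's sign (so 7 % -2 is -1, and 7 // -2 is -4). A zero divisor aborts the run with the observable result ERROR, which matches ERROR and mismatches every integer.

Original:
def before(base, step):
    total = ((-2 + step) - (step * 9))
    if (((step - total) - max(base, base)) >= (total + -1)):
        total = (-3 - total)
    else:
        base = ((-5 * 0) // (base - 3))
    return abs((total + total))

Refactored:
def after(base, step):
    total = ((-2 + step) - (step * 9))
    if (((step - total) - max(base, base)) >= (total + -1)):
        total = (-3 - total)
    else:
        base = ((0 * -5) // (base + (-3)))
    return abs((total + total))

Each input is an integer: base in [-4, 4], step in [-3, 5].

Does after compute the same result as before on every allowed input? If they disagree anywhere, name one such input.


Side by side, the visible changes include: arithmetic usage differs.
One worked example (base=-1, step=0) — before: total = -2; (((step - total) - max(base, base)) >= (total + -1)) -> true; total = -1; return 2; after: total = -2; (((step - total) - max(base, base)) >= (total + -1)) -> true; total = -1; return 2; agreement on 2.
Sweeping the whole domain (81 inputs) finds no disagreement.
verdict: equivalent


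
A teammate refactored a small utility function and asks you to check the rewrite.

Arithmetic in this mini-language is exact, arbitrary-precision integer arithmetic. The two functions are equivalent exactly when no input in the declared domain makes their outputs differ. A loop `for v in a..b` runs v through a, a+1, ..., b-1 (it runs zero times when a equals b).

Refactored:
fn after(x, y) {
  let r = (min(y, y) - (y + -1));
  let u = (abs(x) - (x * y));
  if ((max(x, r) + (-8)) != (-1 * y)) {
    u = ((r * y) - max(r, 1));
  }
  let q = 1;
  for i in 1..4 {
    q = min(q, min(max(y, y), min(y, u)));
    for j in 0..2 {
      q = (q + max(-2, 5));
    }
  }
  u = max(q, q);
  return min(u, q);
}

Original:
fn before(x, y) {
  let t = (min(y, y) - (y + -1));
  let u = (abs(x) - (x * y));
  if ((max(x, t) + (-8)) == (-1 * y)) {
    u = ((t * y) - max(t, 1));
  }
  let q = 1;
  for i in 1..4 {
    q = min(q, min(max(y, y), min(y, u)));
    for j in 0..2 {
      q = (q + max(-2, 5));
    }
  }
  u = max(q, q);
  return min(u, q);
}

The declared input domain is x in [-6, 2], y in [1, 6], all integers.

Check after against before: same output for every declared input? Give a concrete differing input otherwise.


Consider the input x=-6, y=1.
before: t=1, then u=12, then ((max(x, t) + (-8)) == (-1 * y)) is false, then q=1, then (i=1), then q=1, then (j=0), then q=6, then (j=1), then q=11, then (i=2), then q=1, then (j=0), then q=6, then (j=1), then q=11, then (i=3), then q=1, then (j=0), then q=6, then (j=1), then q=11, then u=11, then returns 11
after: r=1, then u=12, then ((max(x, r) + (-8)) != (-1 * y)) is true, then u=0, then q=1, then (i=1), then q=0, then (j=0), then q=5, then (j=1), then q=10, then (i=2), then q=0, then (j=0), then q=5, then (j=1), then q=10, then (i=3), then q=0, then (j=0), then q=5, then (j=1), then q=10, then u=10, then returns 10
11 vs 10 — the two versions disagree here.
verdict: not equivalent; witness: x=-6, y=1


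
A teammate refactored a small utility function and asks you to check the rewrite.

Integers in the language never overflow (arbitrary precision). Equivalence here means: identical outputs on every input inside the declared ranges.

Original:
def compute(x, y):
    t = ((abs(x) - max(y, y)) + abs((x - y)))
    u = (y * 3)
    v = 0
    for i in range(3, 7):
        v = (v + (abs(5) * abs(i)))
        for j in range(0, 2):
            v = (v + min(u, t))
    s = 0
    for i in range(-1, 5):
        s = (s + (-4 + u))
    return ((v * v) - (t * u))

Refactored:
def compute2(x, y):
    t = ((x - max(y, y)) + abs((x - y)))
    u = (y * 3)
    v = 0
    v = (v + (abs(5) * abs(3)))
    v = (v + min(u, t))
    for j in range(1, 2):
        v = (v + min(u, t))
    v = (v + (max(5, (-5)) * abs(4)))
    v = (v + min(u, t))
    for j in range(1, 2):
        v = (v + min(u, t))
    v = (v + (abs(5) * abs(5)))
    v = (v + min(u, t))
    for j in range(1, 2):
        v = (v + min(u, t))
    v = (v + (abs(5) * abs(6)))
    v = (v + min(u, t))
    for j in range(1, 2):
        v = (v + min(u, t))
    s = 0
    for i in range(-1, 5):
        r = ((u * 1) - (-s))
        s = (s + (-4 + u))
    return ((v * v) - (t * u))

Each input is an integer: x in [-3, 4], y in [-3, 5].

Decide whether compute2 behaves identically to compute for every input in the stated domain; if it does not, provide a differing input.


Not equivalent: x=-3, y=-3 separates them (378 vs 324).
compute: t := 6 | u := -9 | v := 0 | iter i=3: | v := 15 | iter j=0: | v := 6 | iter j=1: | v := -3 | iter i=4: | v := 17 | iter j=0: | v := 8 | iter j=1: | v := -1 | iter i=5: | v := 24 | iter j=0: | v := 15 | iter j=1: | v := 6 | iter i=6: | v := 36 | iter j=0: | v := 27 | iter j=1: | v := 18 | s := 0 | iter i=-1: | s := -13 | iter i=0: | s := -26 | iter i=1: | s := -39 | iter i=2: | s := -52 | iter i=3: | s := -65 | iter i=4: | s := -78 | result 378
compute2: t := 0 | u := -9 | v := 0 | v := 15 | v := 6 | iter j=1: | v := -3 | v := 17 | v := 8 | iter j=1: | v := -1 | v := 24 | v := 15 | iter j=1: | v := 6 | v := 36 | v := 27 | iter j=1: | v := 18 | s := 0 | iter i=-1: | r := -9 | s := -13 | iter i=0: | r := -22 | s := -26 | iter i=1: | r := -35 | s := -39 | iter i=2: | r := -48 | s := -52 | iter i=3: | r := -61 | s := -65 | iter i=4: | r := -74 | s := -78 | result 324
verdict: not equivalent; witness: x=-3, y=-3


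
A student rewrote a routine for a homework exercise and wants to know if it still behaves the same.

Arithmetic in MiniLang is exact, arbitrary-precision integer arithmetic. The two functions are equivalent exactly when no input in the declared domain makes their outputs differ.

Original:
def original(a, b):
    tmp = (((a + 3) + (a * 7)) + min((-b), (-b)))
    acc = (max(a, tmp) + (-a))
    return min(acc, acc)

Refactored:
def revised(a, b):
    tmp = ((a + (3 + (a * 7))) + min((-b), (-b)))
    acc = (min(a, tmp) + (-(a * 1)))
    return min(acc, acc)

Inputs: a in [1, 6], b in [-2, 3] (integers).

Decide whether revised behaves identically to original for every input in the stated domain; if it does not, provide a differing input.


Try a=1, b=-2.
original: tmp = 13; acc = 12; return 12
revised: tmp = 13; acc = 0; return 0
12 != 0, so the rewrite changes behavior.
verdict: not equivalent; witness: a=1, b=-2


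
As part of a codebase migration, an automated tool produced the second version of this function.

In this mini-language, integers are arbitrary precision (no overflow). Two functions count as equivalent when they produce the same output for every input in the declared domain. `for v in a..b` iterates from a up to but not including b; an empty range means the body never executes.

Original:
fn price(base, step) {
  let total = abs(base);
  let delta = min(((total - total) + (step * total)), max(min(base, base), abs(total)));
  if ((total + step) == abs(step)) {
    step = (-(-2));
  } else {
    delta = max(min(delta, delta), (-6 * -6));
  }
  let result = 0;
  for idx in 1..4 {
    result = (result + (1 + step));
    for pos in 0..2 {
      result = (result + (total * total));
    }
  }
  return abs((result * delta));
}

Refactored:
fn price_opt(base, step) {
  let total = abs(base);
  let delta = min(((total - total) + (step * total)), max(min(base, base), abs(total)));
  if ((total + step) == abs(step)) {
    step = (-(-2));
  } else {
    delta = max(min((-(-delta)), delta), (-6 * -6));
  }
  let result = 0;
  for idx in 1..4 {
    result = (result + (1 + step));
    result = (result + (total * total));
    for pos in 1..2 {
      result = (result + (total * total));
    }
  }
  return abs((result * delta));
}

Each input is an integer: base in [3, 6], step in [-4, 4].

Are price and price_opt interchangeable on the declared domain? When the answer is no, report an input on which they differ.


Reading the diff, among the changes: statement counts differ, arithmetic usage differs, loop structure differs.
One worked example (base=3, step=0) — price: total=3, then delta=0, then ((total + step) == abs(step)) is false, then delta=36, then result=0, then (idx=1), then result=1, then (pos=0), then result=10, then (pos=1), then result=19, then (idx=2), then result=20, then (pos=0), then result=29, then (pos=1), then result=38, then (idx=3), then result=39, then (pos=0), then result=48, then (pos=1), then result=57, then returns 2052; price_opt: total=3, then delta=0, then ((total + step) == abs(step)) is false, then delta=36, then result=0, then (idx=1), then result=1, then result=10, then (pos=1), then result=19, then (idx=2), then result=20, then result=29, then (pos=1), then result=38, then (idx=3), then result=39, then result=48, then (pos=1), then result=57, then returns 2052; agreement on 2052.
Sweeping the whole domain (36 inputs) finds no disagreement.
verdict: equivalent
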